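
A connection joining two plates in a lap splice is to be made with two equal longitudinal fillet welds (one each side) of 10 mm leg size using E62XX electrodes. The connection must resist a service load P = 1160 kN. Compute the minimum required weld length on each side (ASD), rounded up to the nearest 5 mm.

L = 445 mm on each side

E62XX → F_EXX = 620 MPa.
Throat t_e = 0.707 × 10 = 7.07 mm.
r_n/Ω = (0.6 × 620 × 7.07) / 2.0 = 1315 N/mm = 1.315 kN/mm.
L_req = P / (r_n/Ω) = 1160 / 1.315 = 882.1 mm total.
Per side: 882.1 / 2 = 441.1 mm.
Round up → use L = 445 mm on each side.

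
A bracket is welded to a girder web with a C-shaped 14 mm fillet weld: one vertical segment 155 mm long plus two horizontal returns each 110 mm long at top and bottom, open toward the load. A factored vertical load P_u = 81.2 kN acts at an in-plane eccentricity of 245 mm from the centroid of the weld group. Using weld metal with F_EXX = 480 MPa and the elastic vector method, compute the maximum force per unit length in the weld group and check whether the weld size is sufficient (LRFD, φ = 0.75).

f_max ≈ 1190 N/mm; adequate

Total weld length L_w = 375 mm. Treat welds as unit-width lines.
Centroid: x̄ = 2×110×55 / 375 = 32.27 mm from the vertical weld.
Polar moment about centroid: J = I_x + I_y = [155³/12 + 2×110×77.5²] + [155×32.27² + 2(110³/12 + 110×22.73²)] = 2129000 mm³.
Direct shear f_v = P/L_w = 81.2×10³ / 375 = 216.5 N/mm (vertical).
Torsion M = P·e = 81.2×10³ × 245 = 19894000 N·mm.
Critical point at (x, y) = (77.73, 77.5) from centroid. f_tx = M·y/J = 724.3 N/mm; f_ty = M·x/J = 726.5 N/mm.
Resultant f_max = √[f_tx² + (f_v + f_ty)²] = √[724.3² + (216.5 + 726.5)²] = 1189 N/mm.
Capacity per unit length: φr_n = 0.75 × 0.6 × 480 × (0.707 × 14) = 2138 N/mm.
1189 ≤ 2138 → adequate.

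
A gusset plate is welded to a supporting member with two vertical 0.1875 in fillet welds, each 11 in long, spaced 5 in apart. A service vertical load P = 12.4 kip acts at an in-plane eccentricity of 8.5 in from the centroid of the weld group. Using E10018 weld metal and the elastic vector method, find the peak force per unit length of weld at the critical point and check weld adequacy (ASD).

E100XX → F_EXX = 100 ksi.
Total weld length L_w = 22 in. Treat welds as unit-width lines.
Polar moment about centroid: J = 2[d³/12 + d(b/2)²] = 2[11³/12 + 11×2.5²] = 359.3 in³.
Direct shear f_v = P/L_w = 12.4 / 22 = 0.5636 kip/in (vertical).
Torsion M = P·e = 12.4 × 8.5 = 105.4 kip·in.
Critical point at (x, y) = (2.5, 5.5) from centroid. f_tx = M·y/J = 1.613 kip/in; f_ty = M·x/J = 0.7333 kip/in.
Resultant f_max = √[f_tx² + (f_v + f_ty)²] = √[1.613² + (0.5636 + 0.7333)²] = 2.07 kip/in.
Capacity per unit length: r_n/Ω = (1/2.0) × 0.6 × 100 × (0.707 × 0.1875) = 3.977 kip/in.
2.07 ≤ 3.977 → adequate.

f_max ≈ 2.07 kip/in; adequate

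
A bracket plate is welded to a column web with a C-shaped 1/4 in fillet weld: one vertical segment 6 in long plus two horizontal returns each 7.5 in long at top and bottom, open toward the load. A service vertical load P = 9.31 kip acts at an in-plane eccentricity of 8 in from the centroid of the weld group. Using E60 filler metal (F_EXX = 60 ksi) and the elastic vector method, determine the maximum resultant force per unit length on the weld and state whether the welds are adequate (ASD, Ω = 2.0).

Total weld length L_w = 21 in. Treat welds as unit-width lines.
Centroid: x̄ = 2×7.5×3.75 / 21 = 2.679 in from the vertical weld.
Polar moment about centroid: J = I_x + I_y = [6³/12 + 2×7.5×3²] + [6×2.679² + 2(7.5³/12 + 7.5×1.071²)] = 283.6 in³.
Direct shear f_v = P/L_w = 9.31 / 21 = 0.4433 kip/in (vertical).
Torsion M = P·e = 9.31 × 8 = 74.48 kip·in.
Critical point at (x, y) = (4.821, 3) from centroid. f_tx = M·y/J = 0.7879 kip/in; f_ty = M·x/J = 1.266 kip/in.
Resultant f_max = √[f_tx² + (f_v + f_ty)²] = √[0.7879² + (0.4433 + 1.266)²] = 1.882 kip/in.
Capacity per unit length: r_n/Ω = (1/2.0) × 0.6 × 60 × (0.707 × 0.25) = 3.181 kip/in.
1.882 ≤ 3.181 → adequate.

f_max ≈ 1.88 kip/in; adequate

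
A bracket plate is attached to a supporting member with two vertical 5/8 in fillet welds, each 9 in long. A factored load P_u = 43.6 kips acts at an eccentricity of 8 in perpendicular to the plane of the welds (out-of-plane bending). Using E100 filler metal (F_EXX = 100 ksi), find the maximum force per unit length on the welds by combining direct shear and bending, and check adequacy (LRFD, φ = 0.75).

L_w = 2 × 9 = 18 in; section modulus (unit throat) S = 2 × L²/6 = 27 in².
Direct shear f_v = P/L_w = 43.6/18 = 2.422 kip/in.
Moment M = P × e = 43.6 × 8 = 348.8 kip·in; bending f_b = M/S = 12.92 kip/in.
f_max = √(f_v² + f_b²) = √(2.422² + 12.92²) = 13.14 kip/in.
φr_n = 0.75 × 0.6 × 100 × (0.707 × 0.625) = 19.88 kip/in → adequate.

f_max ≈ 13.1 kip/in; adequate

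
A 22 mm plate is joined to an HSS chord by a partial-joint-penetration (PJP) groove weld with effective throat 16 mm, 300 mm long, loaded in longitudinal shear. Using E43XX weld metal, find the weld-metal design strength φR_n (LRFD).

φR_n ≈ 929 kN

E43XX → F_EXX = 430 MPa.
Effective throat (given) t_e = 16 mm.
A_we = 16 × 300 = 4800 mm².
F_nw = 0.6 F_EXX = 258 MPa.
φR_n = 0.75 × 258 × 4800 × 10⁻³ = 928.8 kN.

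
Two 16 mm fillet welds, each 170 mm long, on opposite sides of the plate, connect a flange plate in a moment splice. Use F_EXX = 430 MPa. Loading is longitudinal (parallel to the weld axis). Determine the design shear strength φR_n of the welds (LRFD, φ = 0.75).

φR_n ≈ 744 kN

Effective throat t_e = 0.707 × 16 = 11.31 mm.
Total length L = 340 mm; A_we = 11.31 × 340 = 3846 mm².
F_nw = 0.6 F_EXX = 0.6 × 430 = 258 MPa.
φR_n = 0.75 × 258 × 3846 × 10⁻³ = 744.2 kN.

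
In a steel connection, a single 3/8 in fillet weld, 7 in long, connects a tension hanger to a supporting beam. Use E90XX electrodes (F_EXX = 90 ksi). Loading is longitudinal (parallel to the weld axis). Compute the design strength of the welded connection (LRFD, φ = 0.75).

φR_n ≈ 75.2 kips

Effective throat t_e = 0.707 × 0.375 = 0.2651 in.
Total length L = 7 in; A_we = 0.2651 × 7 = 1.856 in².
F_nw = 0.6 F_EXX = 0.6 × 90 = 54 ksi.
φR_n = 0.75 × 54 × 1.856 = 75.16 kips.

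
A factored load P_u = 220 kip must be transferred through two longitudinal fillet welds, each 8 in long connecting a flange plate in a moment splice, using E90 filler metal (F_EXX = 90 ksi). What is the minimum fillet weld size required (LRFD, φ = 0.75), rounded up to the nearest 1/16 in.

w = 1/2 in

Total weld length L = 16 in.
Required throat t_e = P_u / (φ × 0.6 F_EXX × L) = 220 / (0.75 × 0.6 × 90 × 16) = 0.3395 in.
Required leg w = t_e / 0.707 = 0.4802 in → use 1/2 in.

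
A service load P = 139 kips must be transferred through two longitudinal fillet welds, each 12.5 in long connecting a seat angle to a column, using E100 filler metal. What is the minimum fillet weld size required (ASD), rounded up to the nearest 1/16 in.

w = 5/16 in

E100XX → F_EXX = 100 ksi.
Total weld length L = 25 in.
Required throat t_e = P × Ω / (0.6 F_EXX × L) = 139 × 2.0 / (0.6 × 100 × 25) = 0.1853 in.
Required leg w = t_e / 0.707 = 0.2621 in → use 5/16 in.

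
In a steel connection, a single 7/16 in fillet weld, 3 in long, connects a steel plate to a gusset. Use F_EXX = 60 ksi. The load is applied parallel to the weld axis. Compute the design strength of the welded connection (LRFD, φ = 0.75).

φR_n ≈ 25.1 kip

Effective throat t_e = 0.707 × 0.4375 = 0.3093 in.
Total length L = 3 in; A_we = 0.3093 × 3 = 0.9279 in².
F_nw = 0.6 F_EXX = 0.6 × 60 = 36 ksi.
φR_n = 0.75 × 36 × 0.9279 = 25.05 kip.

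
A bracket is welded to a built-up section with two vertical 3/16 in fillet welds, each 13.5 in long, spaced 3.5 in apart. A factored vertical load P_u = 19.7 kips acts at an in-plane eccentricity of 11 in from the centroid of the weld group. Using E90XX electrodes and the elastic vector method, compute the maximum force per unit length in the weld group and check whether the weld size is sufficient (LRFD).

E90XX → F_EXX = 90 ksi.
Total weld length L_w = 27 in. Treat welds as unit-width lines.
Polar moment about centroid: J = 2[d³/12 + d(b/2)²] = 2[13.5³/12 + 13.5×1.75²] = 492.8 in³.
Direct shear f_v = P/L_w = 19.7 / 27 = 0.7296 kip/in (vertical).
Torsion M = P·e = 19.7 × 11 = 216.7 kip·in.
Critical point at (x, y) = (1.75, 6.75) from centroid. f_tx = M·y/J = 2.968 kip/in; f_ty = M·x/J = 0.7696 kip/in.
Resultant f_max = √[f_tx² + (f_v + f_ty)²] = √[2.968² + (0.7296 + 0.7696)²] = 3.326 kip/in.
Capacity per unit length: φr_n = 0.75 × 0.6 × 90 × (0.707 × 0.1875) = 5.369 kip/in.
3.326 ≤ 5.369 → adequate.

f_max ≈ 3.33 kip/in; adequate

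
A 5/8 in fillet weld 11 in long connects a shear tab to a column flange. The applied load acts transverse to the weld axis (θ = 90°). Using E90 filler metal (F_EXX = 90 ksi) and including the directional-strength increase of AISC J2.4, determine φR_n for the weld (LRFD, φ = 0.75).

φR_n ≈ 295 kip

t_e = 0.707 × 0.625 = 0.4419 in; A_we = 0.4419 × 11 = 4.861 in².
Directional factor: 1.0 + 0.5 sin^1.5(90°) = 1.5.
F_nw = 0.6 × 90 × 1.5 = 81 ksi.
φR_n = 0.75 × 81 × 4.861 = 295.3 kip.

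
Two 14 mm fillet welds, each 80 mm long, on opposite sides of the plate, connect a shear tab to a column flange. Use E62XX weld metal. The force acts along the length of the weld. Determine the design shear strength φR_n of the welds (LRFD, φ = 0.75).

φR_n ≈ 442 kN

E62XX → F_EXX = 620 MPa.
Effective throat t_e = 0.707 × 14 = 9.898 mm.
Total length L = 160 mm; A_we = 9.898 × 160 = 1584 mm².
F_nw = 0.6 F_EXX = 0.6 × 620 = 372 MPa.
φR_n = 0.75 × 372 × 1584 × 10⁻³ = 441.8 kN.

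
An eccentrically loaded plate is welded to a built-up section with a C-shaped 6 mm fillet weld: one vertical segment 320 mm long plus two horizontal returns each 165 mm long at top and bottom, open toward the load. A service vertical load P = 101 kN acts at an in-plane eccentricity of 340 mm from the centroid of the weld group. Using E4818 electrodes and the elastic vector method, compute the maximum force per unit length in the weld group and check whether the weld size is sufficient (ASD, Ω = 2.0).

E48XX → F_EXX = 480 MPa.
Total weld length L_w = 650 mm. Treat welds as unit-width lines.
Centroid: x̄ = 2×165×82.5 / 650 = 41.88 mm from the vertical weld.
Polar moment about centroid: J = I_x + I_y = [320³/12 + 2×165×160²] + [320×41.88² + 2(165³/12 + 165×40.62²)] = 13030000 mm³.
Direct shear f_v = P/L_w = 101×10³ / 650 = 155.4 N/mm (vertical).
Torsion M = P·e = 101×10³ × 340 = 34340000 N·mm.
Critical point at (x, y) = (123.1, 160) from centroid. f_tx = M·y/J = 421.6 N/mm; f_ty = M·x/J = 324.4 N/mm.
Resultant f_max = √[f_tx² + (f_v + f_ty)²] = √[421.6² + (155.4 + 324.4)²] = 638.7 N/mm.
Capacity per unit length: r_n/Ω = (1/2.0) × 0.6 × 480 × (0.707 × 6) = 610.8 N/mm.
638.7 > 610.8 → NOT adequate.

f_max ≈ 639 N/mm; NOT adequate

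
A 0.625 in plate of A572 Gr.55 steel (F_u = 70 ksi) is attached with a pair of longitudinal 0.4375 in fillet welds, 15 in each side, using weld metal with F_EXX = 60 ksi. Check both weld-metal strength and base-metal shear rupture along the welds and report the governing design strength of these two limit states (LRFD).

φR_n ≈ 251 kips (weld metal governs)

t_e = 0.707 × 0.4375 = 0.3093 in; L = 30 in.
Weld metal: φR_n = 0.75 × 0.6 × 60 × 0.3093 × 30 = 250.5 kips.
Base metal (shear rupture): φR_n = 0.75 × 0.6 × 70 × 0.625 × 30 = 590.6 kips.
Governing: weld metal.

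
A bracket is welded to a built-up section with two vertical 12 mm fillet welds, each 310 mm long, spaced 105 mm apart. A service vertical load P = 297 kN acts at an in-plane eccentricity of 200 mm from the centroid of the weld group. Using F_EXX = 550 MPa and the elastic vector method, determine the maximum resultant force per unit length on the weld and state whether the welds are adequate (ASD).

Total weld length L_w = 620 mm. Treat welds as unit-width lines.
Polar moment about centroid: J = 2[d³/12 + d(b/2)²] = 2[310³/12 + 310×52.5²] = 6674000 mm³.
Direct shear f_v = P/L_w = 297×10³ / 620 = 479 N/mm (vertical).
Torsion M = P·e = 297×10³ × 200 = 59400000 N·mm.
Critical point at (x, y) = (52.5, 155) from centroid. f_tx = M·y/J = 1380 N/mm; f_ty = M·x/J = 467.3 N/mm.
Resultant f_max = √[f_tx² + (f_v + f_ty)²] = √[1380² + (479 + 467.3)²] = 1673 N/mm.
Capacity per unit length: r_n/Ω = (1/2.0) × 0.6 × 550 × (0.707 × 12) = 1400 N/mm.
1673 > 1400 → NOT adequate.

f_max ≈ 1670 N/mm; NOT adequate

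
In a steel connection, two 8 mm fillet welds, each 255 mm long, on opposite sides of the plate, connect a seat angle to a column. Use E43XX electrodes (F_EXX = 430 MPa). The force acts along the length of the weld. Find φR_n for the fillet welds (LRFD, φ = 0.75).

Effective throat t_e = 0.707 × 8 = 5.656 mm.
Total length L = 510 mm; A_we = 5.656 × 510 = 2885 mm².
F_nw = 0.6 F_EXX = 0.6 × 430 = 258 MPa.
φR_n = 0.75 × 258 × 2885 × 10⁻³ = 558.2 kN.

φR_n ≈ 558 kN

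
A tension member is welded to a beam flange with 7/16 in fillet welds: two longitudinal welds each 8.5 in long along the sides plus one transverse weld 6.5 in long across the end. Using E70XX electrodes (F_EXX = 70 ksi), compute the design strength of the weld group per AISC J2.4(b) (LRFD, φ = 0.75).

t_e = 0.707 × 0.4375 = 0.3093 in.
R_nwl = 0.6 × 70 × 0.3093 × 17 = 220.8 kip (longitudinal, 2 welds).
R_nwt = 0.6 × 70 × 0.3093 × 6.5 = 84.44 kip (transverse, base value).
(i) R_nwl + R_nwt = 305.3 kip; (ii) 0.85 R_nwl + 1.5 R_nwt = 314.4 kip.
R_n = max = 314.4 kip [governs: (ii)]; φR_n = 235.8 kip.

φR_n ≈ 236 kip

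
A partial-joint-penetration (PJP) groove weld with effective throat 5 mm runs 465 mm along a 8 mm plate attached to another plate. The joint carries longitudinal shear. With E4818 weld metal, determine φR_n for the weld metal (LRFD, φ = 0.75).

φR_n ≈ 502 kN

E48XX → F_EXX = 480 MPa.
Effective throat (given) t_e = 5 mm.
A_we = 5 × 465 = 2325 mm².
F_nw = 0.6 F_EXX = 288 MPa.
φR_n = 0.75 × 288 × 2325 × 10⁻³ = 502.2 kN.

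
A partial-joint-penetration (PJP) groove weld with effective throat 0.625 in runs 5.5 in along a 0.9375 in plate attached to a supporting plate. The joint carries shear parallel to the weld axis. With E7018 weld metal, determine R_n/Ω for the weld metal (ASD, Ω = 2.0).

R_n/Ω ≈ 72.2 kip

E70XX → F_EXX = 70 ksi.
Effective throat (given) t_e = 0.625 in.
A_we = 0.625 × 5.5 = 3.438 in².
F_nw = 0.6 F_EXX = 42 ksi.
R_n/Ω = (42 × 3.438) / 2.0 = 72.19 kip.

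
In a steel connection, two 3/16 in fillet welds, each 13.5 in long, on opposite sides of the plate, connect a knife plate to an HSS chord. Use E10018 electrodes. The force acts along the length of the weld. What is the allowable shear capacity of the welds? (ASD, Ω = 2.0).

R_n/Ω ≈ 107 kips

E100XX → F_EXX = 100 ksi.
Effective throat t_e = 0.707 × 0.1875 = 0.1326 in.
Total length L = 27 in; A_we = 0.1326 × 27 = 3.579 in².
F_nw = 0.6 F_EXX = 0.6 × 100 = 60 ksi.
R_n = 60 × 3.579 = 214.8 kips; R_n/Ω = 214.8/2.0 = 107.4 kips.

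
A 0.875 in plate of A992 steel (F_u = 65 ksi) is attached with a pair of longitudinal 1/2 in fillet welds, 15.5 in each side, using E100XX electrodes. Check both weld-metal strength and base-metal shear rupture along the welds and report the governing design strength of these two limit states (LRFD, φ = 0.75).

φR_n ≈ 493 kips (weld metal governs)

E100XX → F_EXX = 100 ksi.
t_e = 0.707 × 0.5 = 0.3535 in; L = 31 in.
Weld metal: φR_n = 0.75 × 0.6 × 100 × 0.3535 × 31 = 493.1 kips.
Base metal (shear rupture): φR_n = 0.75 × 0.6 × 65 × 0.875 × 31 = 793.4 kips.
Governing: weld metal.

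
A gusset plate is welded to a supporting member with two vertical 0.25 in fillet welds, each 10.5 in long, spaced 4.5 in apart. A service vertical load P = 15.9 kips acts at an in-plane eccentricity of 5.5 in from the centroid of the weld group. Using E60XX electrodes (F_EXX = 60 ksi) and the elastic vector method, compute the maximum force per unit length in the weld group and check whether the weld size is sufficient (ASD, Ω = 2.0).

f_max ≈ 2.09 kip/in; adequate

Total weld length L_w = 21 in. Treat welds as unit-width lines.
Polar moment about centroid: J = 2[d³/12 + d(b/2)²] = 2[10.5³/12 + 10.5×2.25²] = 299.2 in³.
Direct shear f_v = P/L_w = 15.9 / 21 = 0.7571 kip/in (vertical).
Torsion M = P·e = 15.9 × 5.5 = 87.45 kip·in.
Critical point at (x, y) = (2.25, 5.25) from centroid. f_tx = M·y/J = 1.534 kip/in; f_ty = M·x/J = 0.6575 kip/in.
Resultant f_max = √[f_tx² + (f_v + f_ty)²] = √[1.534² + (0.7571 + 0.6575)²] = 2.087 kip/in.
Capacity per unit length: r_n/Ω = (1/2.0) × 0.6 × 60 × (0.707 × 0.25) = 3.181 kip/in.
2.087 ≤ 3.181 → adequate.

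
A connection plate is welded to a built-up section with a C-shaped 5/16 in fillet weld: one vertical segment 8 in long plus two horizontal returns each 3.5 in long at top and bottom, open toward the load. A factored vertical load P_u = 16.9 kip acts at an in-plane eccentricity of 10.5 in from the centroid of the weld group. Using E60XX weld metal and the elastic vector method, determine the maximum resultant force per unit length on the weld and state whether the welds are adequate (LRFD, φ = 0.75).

f_max ≈ 5.64 kip/in; adequate

E60XX → F_EXX = 60 ksi.
Total weld length L_w = 15 in. Treat welds as unit-width lines.
Centroid: x̄ = 2×3.5×1.75 / 15 = 0.8167 in from the vertical weld.
Polar moment about centroid: J = I_x + I_y = [8³/12 + 2×3.5×4²] + [8×0.8167² + 2(3.5³/12 + 3.5×0.9333²)] = 173.2 in³.
Direct shear f_v = P/L_w = 16.9 / 15 = 1.127 kip/in (vertical).
Torsion M = P·e = 16.9 × 10.5 = 177.45 kip·in.
Critical point at (x, y) = (2.683, 4) from centroid. f_tx = M·y/J = 4.097 kip/in; f_ty = M·x/J = 2.748 kip/in.
Resultant f_max = √[f_tx² + (f_v + f_ty)²] = √[4.097² + (1.127 + 2.748)²] = 5.639 kip/in.
Capacity per unit length: φr_n = 0.75 × 0.6 × 60 × (0.707 × 0.3125) = 5.965 kip/in.
5.639 ≤ 5.965 → adequate.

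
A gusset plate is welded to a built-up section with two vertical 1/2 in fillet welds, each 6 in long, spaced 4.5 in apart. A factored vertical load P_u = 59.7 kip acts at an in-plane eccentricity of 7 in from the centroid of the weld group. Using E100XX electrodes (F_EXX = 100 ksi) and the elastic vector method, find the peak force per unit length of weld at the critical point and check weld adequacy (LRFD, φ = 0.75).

f_max ≈ 19.6 kip/in; NOT adequate

Total weld length L_w = 12 in. Treat welds as unit-width lines.
Polar moment about centroid: J = 2[d³/12 + d(b/2)²] = 2[6³/12 + 6×2.25²] = 96.75 in³.
Direct shear f_v = P/L_w = 59.7 / 12 = 4.975 kip/in (vertical).
Torsion M = P·e = 59.7 × 7 = 417.9 kip·in.
Critical point at (x, y) = (2.25, 3) from centroid. f_tx = M·y/J = 12.96 kip/in; f_ty = M·x/J = 9.719 kip/in.
Resultant f_max = √[f_tx² + (f_v + f_ty)²] = √[12.96² + (4.975 + 9.719)²] = 19.59 kip/in.
Capacity per unit length: φr_n = 0.75 × 0.6 × 100 × (0.707 × 0.5) = 15.91 kip/in.
19.59 > 15.91 → NOT adequate.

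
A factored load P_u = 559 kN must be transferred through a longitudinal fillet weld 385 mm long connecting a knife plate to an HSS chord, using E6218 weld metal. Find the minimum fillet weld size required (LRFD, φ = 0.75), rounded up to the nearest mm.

E62XX → F_EXX = 620 MPa.
Total weld length L = 385 mm.
Required throat t_e = P_u / (φ × 0.6 F_EXX × L) = 559 / (0.75 × 0.6 × 620 × 385 × 10⁻³) = 5.204 mm.
Required leg w = t_e / 0.707 = 7.361 mm → use 8 mm.

w = 8 mm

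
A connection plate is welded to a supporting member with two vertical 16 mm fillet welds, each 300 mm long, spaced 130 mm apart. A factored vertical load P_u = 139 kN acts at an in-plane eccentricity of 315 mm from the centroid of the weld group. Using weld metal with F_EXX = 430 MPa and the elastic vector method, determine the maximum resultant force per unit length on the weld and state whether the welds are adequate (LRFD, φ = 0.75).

f_max ≈ 1130 N/mm; adequate

Total weld length L_w = 600 mm. Treat welds as unit-width lines.
Polar moment about centroid: J = 2[d³/12 + d(b/2)²] = 2[300³/12 + 300×65²] = 7035000 mm³.
Direct shear f_v = P/L_w = 139×10³ / 600 = 231.7 N/mm (vertical).
Torsion M = P·e = 139×10³ × 315 = 43785000 N·mm.
Critical point at (x, y) = (65, 150) from centroid. f_tx = M·y/J = 933.6 N/mm; f_ty = M·x/J = 404.6 N/mm.
Resultant f_max = √[f_tx² + (f_v + f_ty)²] = √[933.6² + (231.7 + 404.6)²] = 1130 N/mm.
Capacity per unit length: φr_n = 0.75 × 0.6 × 430 × (0.707 × 16) = 2189 N/mm.
1130 ≤ 2189 → adequate.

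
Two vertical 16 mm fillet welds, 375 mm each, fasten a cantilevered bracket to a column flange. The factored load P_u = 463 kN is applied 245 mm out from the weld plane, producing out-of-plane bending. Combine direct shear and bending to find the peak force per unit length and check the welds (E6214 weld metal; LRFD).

f_max ≈ 2500 N/mm; adequate

E62XX → F_EXX = 620 MPa.
L_w = 2 × 375 = 750 mm; section modulus (unit throat) S = 2 × L²/6 = 46880 mm².
Direct shear f_v = P/L_w = 463×10³/750 = 617.3 N/mm.
Moment M = P × e = 463×10³ × 245 = 113440000 N·mm; bending f_b = M/S = 2420 N/mm.
f_max = √(f_v² + f_b²) = √(617.3² + 2420²) = 2497 N/mm.
φr_n = 0.75 × 0.6 × 620 × (0.707 × 16) = 3156 N/mm → adequate.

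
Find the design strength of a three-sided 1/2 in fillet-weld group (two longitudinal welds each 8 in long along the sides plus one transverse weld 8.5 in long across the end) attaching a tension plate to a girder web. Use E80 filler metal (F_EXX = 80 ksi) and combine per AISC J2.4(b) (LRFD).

φR_n ≈ 335 kip

t_e = 0.707 × 0.5 = 0.3535 in.
R_nwl = 0.6 × 80 × 0.3535 × 16 = 271.5 kip (longitudinal, 2 welds).
R_nwt = 0.6 × 80 × 0.3535 × 8.5 = 144.2 kip (transverse, base value).
(i) R_nwl + R_nwt = 415.7 kip; (ii) 0.85 R_nwl + 1.5 R_nwt = 447.1 kip.
R_n = max = 447.1 kip [governs: (ii)]; φR_n = 335.3 kip.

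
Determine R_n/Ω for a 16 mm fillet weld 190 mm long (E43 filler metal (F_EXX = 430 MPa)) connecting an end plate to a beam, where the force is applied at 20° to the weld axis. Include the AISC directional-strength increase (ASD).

R_n/Ω ≈ 305 kN

t_e = 0.707 × 16 = 11.31 mm; A_we = 11.31 × 190 = 2149 mm².
Directional factor: 1.0 + 0.5 sin^1.5(20°) = 1.1.
F_nw = 0.6 × 430 × 1.1 = 283.8 MPa.
R_n/Ω = (283.8 × 2149) / 2.0 × 10⁻³ = 305 kN.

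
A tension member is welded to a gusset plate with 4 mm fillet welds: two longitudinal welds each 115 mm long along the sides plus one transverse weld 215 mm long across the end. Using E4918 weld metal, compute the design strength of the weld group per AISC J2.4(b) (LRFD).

E49XX → F_EXX = 490 MPa.
t_e = 0.707 × 4 = 2.828 mm.
R_nwl = 0.6 × 490 × 2.828 × 230 × 10⁻³ = 191.2 kN (longitudinal, 2 welds).
R_nwt = 0.6 × 490 × 2.828 × 215 × 10⁻³ = 178.8 kN (transverse, base value).
(i) R_nwl + R_nwt = 370 kN; (ii) 0.85 R_nwl + 1.5 R_nwt = 430.7 kN.
R_n = max = 430.7 kN [governs: (ii)]; φR_n = 323 kN.

φR_n ≈ 323 kN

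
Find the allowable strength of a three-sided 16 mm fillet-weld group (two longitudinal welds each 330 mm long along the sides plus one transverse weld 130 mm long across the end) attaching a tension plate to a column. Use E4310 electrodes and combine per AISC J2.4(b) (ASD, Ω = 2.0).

E43XX → F_EXX = 430 MPa.
t_e = 0.707 × 16 = 11.31 mm.
R_nwl = 0.6 × 430 × 11.31 × 660 × 10⁻³ = 1926 kN (longitudinal, 2 welds).
R_nwt = 0.6 × 430 × 11.31 × 130 × 10⁻³ = 379.4 kN (transverse, base value).
(i) R_nwl + R_nwt = 2306 kN; (ii) 0.85 R_nwl + 1.5 R_nwt = 2206 kN.
R_n = max = 2306 kN [governs: (i)]; R_n/Ω = 1153 kN.

R_n/Ω ≈ 1150 kN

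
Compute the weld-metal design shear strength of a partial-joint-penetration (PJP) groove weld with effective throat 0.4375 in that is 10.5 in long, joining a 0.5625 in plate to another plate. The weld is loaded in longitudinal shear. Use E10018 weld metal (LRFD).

E100XX → F_EXX = 100 ksi.
Effective throat (given) t_e = 0.4375 in.
A_we = 0.4375 × 10.5 = 4.594 in².
F_nw = 0.6 F_EXX = 60 ksi.
φR_n = 0.75 × 60 × 4.594 = 206.7 kips.

φR_n ≈ 207 kips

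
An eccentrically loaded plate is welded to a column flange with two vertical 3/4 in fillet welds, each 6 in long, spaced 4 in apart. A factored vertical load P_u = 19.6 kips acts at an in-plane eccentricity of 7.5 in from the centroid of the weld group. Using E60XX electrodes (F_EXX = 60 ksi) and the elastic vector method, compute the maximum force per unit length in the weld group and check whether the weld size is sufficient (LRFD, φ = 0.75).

Total weld length L_w = 12 in. Treat welds as unit-width lines.
Polar moment about centroid: J = 2[d³/12 + d(b/2)²] = 2[6³/12 + 6×2²] = 84 in³.
Direct shear f_v = P/L_w = 19.6 / 12 = 1.633 kip/in (vertical).
Torsion M = P·e = 19.6 × 7.5 = 147 kip·in.
Critical point at (x, y) = (2, 3) from centroid. f_tx = M·y/J = 5.25 kip/in; f_ty = M·x/J = 3.5 kip/in.
Resultant f_max = √[f_tx² + (f_v + f_ty)²] = √[5.25² + (1.633 + 3.5)²] = 7.343 kip/in.
Capacity per unit length: φr_n = 0.75 × 0.6 × 60 × (0.707 × 0.75) = 14.32 kip/in.
7.343 ≤ 14.32 → adequate.

f_max ≈ 7.34 kip/in; adequate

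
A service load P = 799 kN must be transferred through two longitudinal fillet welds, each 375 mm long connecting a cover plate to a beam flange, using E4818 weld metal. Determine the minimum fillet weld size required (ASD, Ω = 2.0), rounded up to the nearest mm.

w = 11 mm

E48XX → F_EXX = 480 MPa.
Total weld length L = 750 mm.
Required throat t_e = P × Ω / (0.6 F_EXX × L) = 799 × 2.0 / (0.6 × 480 × 750 × 10⁻³) = 7.398 mm.
Required leg w = t_e / 0.707 = 10.46 mm → use 11 mm.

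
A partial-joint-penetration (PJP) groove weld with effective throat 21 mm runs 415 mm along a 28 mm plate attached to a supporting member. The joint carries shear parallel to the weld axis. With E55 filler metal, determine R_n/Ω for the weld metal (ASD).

E55XX → F_EXX = 550 MPa.
Effective throat (given) t_e = 21 mm.
A_we = 21 × 415 = 8715 mm².
F_nw = 0.6 F_EXX = 330 MPa.
R_n/Ω = (330 × 8715) / 2.0 × 10⁻³ = 1438 kN.

R_n/Ω ≈ 1440 kN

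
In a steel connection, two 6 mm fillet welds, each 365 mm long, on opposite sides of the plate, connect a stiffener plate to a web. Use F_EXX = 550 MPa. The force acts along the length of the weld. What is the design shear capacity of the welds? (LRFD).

Effective throat t_e = 0.707 × 6 = 4.242 mm.
Total length L = 730 mm; A_we = 4.242 × 730 = 3097 mm².
F_nw = 0.6 F_EXX = 0.6 × 550 = 330 MPa.
φR_n = 0.75 × 330 × 3097 × 10⁻³ = 766.4 kN.

φR_n ≈ 766 kN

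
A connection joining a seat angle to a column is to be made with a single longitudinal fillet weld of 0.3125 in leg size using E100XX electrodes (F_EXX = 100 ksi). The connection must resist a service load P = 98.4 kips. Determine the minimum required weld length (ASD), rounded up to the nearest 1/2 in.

Throat t_e = 0.707 × 0.3125 = 0.2209 in.
r_n/Ω = (0.6 × 100 × 0.2209) / 2.0 = 6.628 kip/in.
L_req = P / (r_n/Ω) = 98.4 / 6.628 = 14.85 in total.
Round up → use L = 15 in.

L = 15 in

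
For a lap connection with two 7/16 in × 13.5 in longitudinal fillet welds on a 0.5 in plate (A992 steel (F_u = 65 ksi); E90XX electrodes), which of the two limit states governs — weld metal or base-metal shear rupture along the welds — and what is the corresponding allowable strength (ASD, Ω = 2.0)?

R_n/Ω ≈ 225 kips (weld metal governs)

E90XX → F_EXX = 90 ksi.
t_e = 0.707 × 0.4375 = 0.3093 in; L = 27 in.
Weld metal: R_n/Ω = (1/2.0) × 0.6 × 90 × 0.3093 × 27 = 225.5 kips.
Base metal (shear rupture): R_n/Ω = (1/2.0) × 0.6 × 65 × 0.5 × 27 = 263.2 kips.
Governing: weld metal.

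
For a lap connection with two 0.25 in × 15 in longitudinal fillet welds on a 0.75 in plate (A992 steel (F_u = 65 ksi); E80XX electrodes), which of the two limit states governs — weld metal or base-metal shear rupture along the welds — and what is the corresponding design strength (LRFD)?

E80XX → F_EXX = 80 ksi.
t_e = 0.707 × 0.25 = 0.1767 in; L = 30 in.
Weld metal: φR_n = 0.75 × 0.6 × 80 × 0.1767 × 30 = 190.9 kips.
Base metal (shear rupture): φR_n = 0.75 × 0.6 × 65 × 0.75 × 30 = 658.1 kips.
Governing: weld metal.

φR_n ≈ 191 kips (weld metal governs)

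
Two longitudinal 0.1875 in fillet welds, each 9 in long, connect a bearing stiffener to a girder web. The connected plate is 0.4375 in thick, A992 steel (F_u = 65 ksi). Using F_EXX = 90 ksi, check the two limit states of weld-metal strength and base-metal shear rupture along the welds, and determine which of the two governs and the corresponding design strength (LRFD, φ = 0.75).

φR_n ≈ 96.6 kips (weld metal governs)

t_e = 0.707 × 0.1875 = 0.1326 in; L = 18 in.
Weld metal: φR_n = 0.75 × 0.6 × 90 × 0.1326 × 18 = 96.64 kips.
Base metal (shear rupture): φR_n = 0.75 × 0.6 × 65 × 0.4375 × 18 = 230.3 kips.
Governing: weld metal.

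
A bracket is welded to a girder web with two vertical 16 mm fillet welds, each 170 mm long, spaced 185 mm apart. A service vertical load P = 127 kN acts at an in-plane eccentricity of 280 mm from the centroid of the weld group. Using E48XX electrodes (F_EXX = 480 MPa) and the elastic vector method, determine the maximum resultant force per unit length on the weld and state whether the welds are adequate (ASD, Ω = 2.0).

Total weld length L_w = 340 mm. Treat welds as unit-width lines.
Polar moment about centroid: J = 2[d³/12 + d(b/2)²] = 2[170³/12 + 170×92.5²] = 3728000 mm³.
Direct shear f_v = P/L_w = 127×10³ / 340 = 373.5 N/mm (vertical).
Torsion M = P·e = 127×10³ × 280 = 35560000 N·mm.
Critical point at (x, y) = (92.5, 85) from centroid. f_tx = M·y/J = 810.8 N/mm; f_ty = M·x/J = 882.3 N/mm.
Resultant f_max = √[f_tx² + (f_v + f_ty)²] = √[810.8² + (373.5 + 882.3)²] = 1495 N/mm.
Capacity per unit length: r_n/Ω = (1/2.0) × 0.6 × 480 × (0.707 × 16) = 1629 N/mm.
1495 ≤ 1629 → adequate.

f_max ≈ 1490 N/mm; adequate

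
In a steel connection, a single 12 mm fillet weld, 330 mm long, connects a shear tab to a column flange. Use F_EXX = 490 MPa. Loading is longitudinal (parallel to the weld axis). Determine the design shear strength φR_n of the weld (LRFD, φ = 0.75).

φR_n ≈ 617 kN

Effective throat t_e = 0.707 × 12 = 8.484 mm.
Total length L = 330 mm; A_we = 8.484 × 330 = 2800 mm².
F_nw = 0.6 F_EXX = 0.6 × 490 = 294 MPa.
φR_n = 0.75 × 294 × 2800 × 10⁻³ = 617.3 kN.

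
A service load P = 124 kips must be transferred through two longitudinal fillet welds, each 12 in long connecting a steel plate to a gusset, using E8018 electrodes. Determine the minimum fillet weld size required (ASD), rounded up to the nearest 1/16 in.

w = 5/16 in

E80XX → F_EXX = 80 ksi.
Total weld length L = 24 in.
Required throat t_e = P × Ω / (0.6 F_EXX × L) = 124 × 2.0 / (0.6 × 80 × 24) = 0.2153 in.
Required leg w = t_e / 0.707 = 0.3045 in → use 5/16 in.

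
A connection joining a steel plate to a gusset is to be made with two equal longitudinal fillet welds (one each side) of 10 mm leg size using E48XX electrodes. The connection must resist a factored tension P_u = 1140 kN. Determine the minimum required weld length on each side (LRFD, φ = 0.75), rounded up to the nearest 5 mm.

E48XX → F_EXX = 480 MPa.
Throat t_e = 0.707 × 10 = 7.07 mm.
φr_n = 0.75 × 0.6 × 480 × 7.07 × 10⁻³ = 1.527 kN/mm.
L_req = P_u / φr_n = 1140 / 1.527 = 746.5 mm total.
Per side: 746.5 / 2 = 373.3 mm.
Round up → use L = 375 mm on each side.

L = 375 mm on each side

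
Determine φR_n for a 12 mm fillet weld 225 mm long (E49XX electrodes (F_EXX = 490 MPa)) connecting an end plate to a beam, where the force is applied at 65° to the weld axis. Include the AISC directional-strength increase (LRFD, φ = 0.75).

φR_n ≈ 602 kN

t_e = 0.707 × 12 = 8.484 mm; A_we = 8.484 × 225 = 1909 mm².
Directional factor: 1.0 + 0.5 sin^1.5(65°) = 1.431.
F_nw = 0.6 × 490 × 1.431 = 420.8 MPa.
φR_n = 0.75 × 420.8 × 1909 × 10⁻³ = 602.5 kN.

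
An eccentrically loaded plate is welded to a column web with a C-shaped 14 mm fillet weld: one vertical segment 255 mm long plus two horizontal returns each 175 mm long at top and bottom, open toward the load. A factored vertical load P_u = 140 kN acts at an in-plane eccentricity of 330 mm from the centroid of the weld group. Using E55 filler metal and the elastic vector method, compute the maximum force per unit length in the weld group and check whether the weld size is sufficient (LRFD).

E55XX → F_EXX = 550 MPa.
Total weld length L_w = 605 mm. Treat welds as unit-width lines.
Centroid: x̄ = 2×175×87.5 / 605 = 50.62 mm from the vertical weld.
Polar moment about centroid: J = I_x + I_y = [255³/12 + 2×175×127.5²] + [255×50.62² + 2(175³/12 + 175×36.88²)] = 9094000 mm³.
Direct shear f_v = P/L_w = 140×10³ / 605 = 231.4 N/mm (vertical).
Torsion M = P·e = 140×10³ × 330 = 46200000 N·mm.
Critical point at (x, y) = (124.4, 127.5) from centroid. f_tx = M·y/J = 647.7 N/mm; f_ty = M·x/J = 631.9 N/mm.
Resultant f_max = √[f_tx² + (f_v + f_ty)²] = √[647.7² + (231.4 + 631.9)²] = 1079 N/mm.
Capacity per unit length: φr_n = 0.75 × 0.6 × 550 × (0.707 × 14) = 2450 N/mm.
1079 ≤ 2450 → adequate.

f_max ≈ 1080 N/mm; adequate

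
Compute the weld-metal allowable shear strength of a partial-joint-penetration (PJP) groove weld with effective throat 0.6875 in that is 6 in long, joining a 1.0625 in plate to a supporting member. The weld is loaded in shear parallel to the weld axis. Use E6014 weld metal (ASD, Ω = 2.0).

R_n/Ω ≈ 74.2 kips

E60XX → F_EXX = 60 ksi.
Effective throat (given) t_e = 0.6875 in.
A_we = 0.6875 × 6 = 4.125 in².
F_nw = 0.6 F_EXX = 36 ksi.
R_n/Ω = (36 × 4.125) / 2.0 = 74.25 kips.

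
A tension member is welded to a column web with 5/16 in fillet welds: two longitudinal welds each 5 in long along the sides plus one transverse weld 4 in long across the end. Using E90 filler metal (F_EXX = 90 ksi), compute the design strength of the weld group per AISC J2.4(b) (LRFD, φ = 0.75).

φR_n ≈ 130 kips

t_e = 0.707 × 0.3125 = 0.2209 in.
R_nwl = 0.6 × 90 × 0.2209 × 10 = 119.3 kips (longitudinal, 2 welds).
R_nwt = 0.6 × 90 × 0.2209 × 4 = 47.72 kips (transverse, base value).
(i) R_nwl + R_nwt = 167 kips; (ii) 0.85 R_nwl + 1.5 R_nwt = 173 kips.
R_n = max = 173 kips [governs: (ii)]; φR_n = 129.7 kips.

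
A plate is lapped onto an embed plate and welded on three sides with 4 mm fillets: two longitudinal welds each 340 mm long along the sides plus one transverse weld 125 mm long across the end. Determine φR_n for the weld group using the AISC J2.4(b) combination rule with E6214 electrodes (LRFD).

E62XX → F_EXX = 620 MPa.
t_e = 0.707 × 4 = 2.828 mm.
R_nwl = 0.6 × 620 × 2.828 × 680 × 10⁻³ = 715.4 kN (longitudinal, 2 welds).
R_nwt = 0.6 × 620 × 2.828 × 125 × 10⁻³ = 131.5 kN (transverse, base value).
(i) R_nwl + R_nwt = 846.9 kN; (ii) 0.85 R_nwl + 1.5 R_nwt = 805.3 kN.
R_n = max = 846.9 kN [governs: (i)]; φR_n = 635.2 kN.

φR_n ≈ 635 kN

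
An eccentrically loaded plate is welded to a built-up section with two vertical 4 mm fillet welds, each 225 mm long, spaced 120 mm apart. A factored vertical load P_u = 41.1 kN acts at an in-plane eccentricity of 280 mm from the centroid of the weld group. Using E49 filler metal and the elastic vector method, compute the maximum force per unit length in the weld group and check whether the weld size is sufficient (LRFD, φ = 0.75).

f_max ≈ 467 N/mm; adequate

E49XX → F_EXX = 490 MPa.
Total weld length L_w = 450 mm. Treat welds as unit-width lines.
Polar moment about centroid: J = 2[d³/12 + d(b/2)²] = 2[225³/12 + 225×60²] = 3518000 mm³.
Direct shear f_v = P/L_w = 41.1×10³ / 450 = 91.33 N/mm (vertical).
Torsion M = P·e = 41.1×10³ × 280 = 11508000 N·mm.
Critical point at (x, y) = (60, 112.5) from centroid. f_tx = M·y/J = 368 N/mm; f_ty = M·x/J = 196.2 N/mm.
Resultant f_max = √[f_tx² + (f_v + f_ty)²] = √[368² + (91.33 + 196.2)²] = 467 N/mm.
Capacity per unit length: φr_n = 0.75 × 0.6 × 490 × (0.707 × 4) = 623.6 N/mm.
467 ≤ 623.6 → adequate.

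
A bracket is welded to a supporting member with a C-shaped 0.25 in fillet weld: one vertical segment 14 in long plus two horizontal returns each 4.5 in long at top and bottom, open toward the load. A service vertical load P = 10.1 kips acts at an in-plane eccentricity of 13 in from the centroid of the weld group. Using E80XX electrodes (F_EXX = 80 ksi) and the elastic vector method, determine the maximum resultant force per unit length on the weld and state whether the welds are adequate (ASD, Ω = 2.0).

f_max ≈ 1.7 kip/in; adequate

Total weld length L_w = 23 in. Treat welds as unit-width lines.
Centroid: x̄ = 2×4.5×2.25 / 23 = 0.8804 in from the vertical weld.
Polar moment about centroid: J = I_x + I_y = [14³/12 + 2×4.5×7²] + [14×0.8804² + 2(4.5³/12 + 4.5×1.37²)] = 712.6 in³.
Direct shear f_v = P/L_w = 10.1 / 23 = 0.4391 kip/in (vertical).
Torsion M = P·e = 10.1 × 13 = 131.3 kip·in.
Critical point at (x, y) = (3.62, 7) from centroid. f_tx = M·y/J = 1.29 kip/in; f_ty = M·x/J = 0.6669 kip/in.
Resultant f_max = √[f_tx² + (f_v + f_ty)²] = √[1.29² + (0.4391 + 0.6669)²] = 1.699 kip/in.
Capacity per unit length: r_n/Ω = (1/2.0) × 0.6 × 80 × (0.707 × 0.25) = 4.242 kip/in.
1.699 ≤ 4.242 → adequate.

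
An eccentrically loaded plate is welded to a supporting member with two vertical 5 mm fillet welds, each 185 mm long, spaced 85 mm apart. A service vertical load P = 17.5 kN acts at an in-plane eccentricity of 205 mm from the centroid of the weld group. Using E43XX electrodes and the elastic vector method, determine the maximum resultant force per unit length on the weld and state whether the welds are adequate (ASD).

E43XX → F_EXX = 430 MPa.
Total weld length L_w = 370 mm. Treat welds as unit-width lines.
Polar moment about centroid: J = 2[d³/12 + d(b/2)²] = 2[185³/12 + 185×42.5²] = 1724000 mm³.
Direct shear f_v = P/L_w = 17.5×10³ / 370 = 47.3 N/mm (vertical).
Torsion M = P·e = 17.5×10³ × 205 = 3587500 N·mm.
Critical point at (x, y) = (42.5, 92.5) from centroid. f_tx = M·y/J = 192.5 N/mm; f_ty = M·x/J = 88.46 N/mm.
Resultant f_max = √[f_tx² + (f_v + f_ty)²] = √[192.5² + (47.3 + 88.46)²] = 235.6 N/mm.
Capacity per unit length: r_n/Ω = (1/2.0) × 0.6 × 430 × (0.707 × 5) = 456 N/mm.
235.6 ≤ 456 → adequate.

f_max ≈ 236 N/mm; adequate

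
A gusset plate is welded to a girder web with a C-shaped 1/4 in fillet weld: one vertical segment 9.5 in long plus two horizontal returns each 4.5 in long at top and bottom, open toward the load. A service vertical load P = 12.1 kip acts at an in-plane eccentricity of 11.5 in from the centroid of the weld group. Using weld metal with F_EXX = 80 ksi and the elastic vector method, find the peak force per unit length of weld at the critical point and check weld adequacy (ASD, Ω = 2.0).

f_max ≈ 3.03 kip/in; adequate

Total weld length L_w = 18.5 in. Treat welds as unit-width lines.
Centroid: x̄ = 2×4.5×2.25 / 18.5 = 1.095 in from the vertical weld.
Polar moment about centroid: J = I_x + I_y = [9.5³/12 + 2×4.5×4.75²] + [9.5×1.095² + 2(4.5³/12 + 4.5×1.155²)] = 313.1 in³.
Direct shear f_v = P/L_w = 12.1 / 18.5 = 0.6541 kip/in (vertical).
Torsion M = P·e = 12.1 × 11.5 = 139.15 kip·in.
Critical point at (x, y) = (3.405, 4.75) from centroid. f_tx = M·y/J = 2.111 kip/in; f_ty = M·x/J = 1.513 kip/in.
Resultant f_max = √[f_tx² + (f_v + f_ty)²] = √[2.111² + (0.6541 + 1.513)²] = 3.026 kip/in.
Capacity per unit length: r_n/Ω = (1/2.0) × 0.6 × 80 × (0.707 × 0.25) = 4.242 kip/in.
3.026 ≤ 4.242 → adequate.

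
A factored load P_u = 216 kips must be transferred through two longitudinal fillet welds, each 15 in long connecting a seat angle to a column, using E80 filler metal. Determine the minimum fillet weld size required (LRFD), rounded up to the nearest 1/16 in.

E80XX → F_EXX = 80 ksi.
Total weld length L = 30 in.
Required throat t_e = P_u / (φ × 0.6 F_EXX × L) = 216 / (0.75 × 0.6 × 80 × 30) = 0.2 in.
Required leg w = t_e / 0.707 = 0.2829 in → use 5/16 in.

w = 5/16 in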